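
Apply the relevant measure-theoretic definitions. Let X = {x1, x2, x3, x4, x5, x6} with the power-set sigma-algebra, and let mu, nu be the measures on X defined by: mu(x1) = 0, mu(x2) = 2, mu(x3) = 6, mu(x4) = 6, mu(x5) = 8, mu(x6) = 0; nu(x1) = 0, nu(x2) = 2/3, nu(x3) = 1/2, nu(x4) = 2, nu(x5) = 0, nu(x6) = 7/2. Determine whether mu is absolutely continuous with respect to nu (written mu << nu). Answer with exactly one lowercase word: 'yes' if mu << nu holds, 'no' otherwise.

mu << nu means: every nu-null measurable set is also mu-null; equivalently, for every atom x, if nu({x}) = 0 then mu({x}) = 0.
Checking each atom:
  x1: nu = 0, mu = 0 -> consistent with mu << nu.
  x2: nu = 2/3 > 0 -> no constraint.
  x3: nu = 1/2 > 0 -> no constraint.
  x4: nu = 2 > 0 -> no constraint.
  x5: nu = 0, mu = 8 > 0 -> violates mu << nu.
  x6: nu = 7/2 > 0 -> no constraint.
The atom(s) x5 violate the condition (nu = 0 but mu > 0). Therefore mu is NOT absolutely continuous w.r.t. nu.

no


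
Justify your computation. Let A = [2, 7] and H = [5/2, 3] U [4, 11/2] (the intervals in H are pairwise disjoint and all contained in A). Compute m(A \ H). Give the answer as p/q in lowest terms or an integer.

The ambient interval has length m(A) = 7 - 2 = 5.
Since the holes are disjoint and sit inside A, by finite additivity
  m(H) = sum_i (b_i - a_i), and m(A \ H) = m(A) - m(H).
Computing the hole measures:
  m(H_1) = 3 - 5/2 = 1/2.
  m(H_2) = 11/2 - 4 = 3/2.
Summed: m(H) = 1/2 + 3/2 = 2.
So m(A \ H) = 5 - 2 = 3.

3


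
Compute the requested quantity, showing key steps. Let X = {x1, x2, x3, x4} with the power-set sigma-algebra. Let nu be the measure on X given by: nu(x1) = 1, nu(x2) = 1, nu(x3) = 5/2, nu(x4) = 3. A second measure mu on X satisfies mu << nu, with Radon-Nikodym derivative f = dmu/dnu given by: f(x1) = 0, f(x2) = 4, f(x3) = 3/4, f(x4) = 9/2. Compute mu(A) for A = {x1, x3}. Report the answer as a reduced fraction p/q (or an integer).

By the defining property of the Radon-Nikodym derivative, for every measurable set A,
  mu(A) = integral_A f dnu.
Since nu is a discrete measure concentrated on the atoms of X, the integral over A reduces to the sum
  mu(A) = sum_{x in A} f(x) * nu({x}).
Computing each term:
  x1: f(x1) * nu(x1) = 0 * 1 = 0.
  x3: f(x3) * nu(x3) = 3/4 * 5/2 = 15/8.
Summing: mu(A) = 0 + 15/8 = 15/8.

15/8


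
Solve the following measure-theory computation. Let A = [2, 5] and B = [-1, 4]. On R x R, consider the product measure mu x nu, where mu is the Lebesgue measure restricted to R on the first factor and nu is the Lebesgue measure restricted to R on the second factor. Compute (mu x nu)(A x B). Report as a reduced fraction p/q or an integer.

For a measurable rectangle A x B, the product measure satisfies
  (mu x nu)(A x B) = mu(A) * nu(B).
  mu(A) = 3.
  nu(B) = 5.
  (mu x nu)(A x B) = 3 * 5 = 15.

15


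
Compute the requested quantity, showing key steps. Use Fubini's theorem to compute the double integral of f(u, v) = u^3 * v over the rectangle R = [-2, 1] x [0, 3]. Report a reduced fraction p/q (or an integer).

f(u, v) is a tensor product of a function of u and a function of v, and both factors are bounded continuous (hence Lebesgue integrable) on the rectangle, so Fubini's theorem applies:
  integral_R f d(m x m) = (integral_a1^b1 u^3 du) * (integral_a2^b2 v dv).
Inner integral in u: integral_{-2}^{1} u^3 du = (1^4 - (-2)^4)/4
  = -15/4.
Inner integral in v: integral_{0}^{3} v dv = (3^2 - 0^2)/2
  = 9/2.
Product: (-15/4) * (9/2) = -135/8.

-135/8


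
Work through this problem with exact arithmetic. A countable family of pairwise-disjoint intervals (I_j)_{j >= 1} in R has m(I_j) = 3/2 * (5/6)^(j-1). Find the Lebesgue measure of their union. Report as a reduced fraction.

By countable additivity of the Lebesgue measure on pairwise disjoint measurable sets,
  m(union_{j >= 1} I_j) = sum_{j >= 1} m(I_j) = sum_{j >= 1} a * r^(j-1),
  with a = 3/2 and r = 5/6.
Since 0 < r = 5/6 < 1, the geometric series converges:
  sum_{j >= 1} a * r^(j-1) = a / (1 - r).
  = 3/2 / (1 - 5/6)
  = 3/2 / (1/6)
  = 9.

9


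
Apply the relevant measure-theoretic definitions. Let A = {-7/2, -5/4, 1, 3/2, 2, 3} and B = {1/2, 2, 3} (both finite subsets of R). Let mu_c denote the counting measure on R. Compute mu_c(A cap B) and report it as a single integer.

Counting measure on a finite set equals cardinality. mu_c(A cap B) = |A cap B| (elements appearing in both).
Enumerating the elements of A that also lie in B gives 2 element(s).
So mu_c(A cap B) = 2.

2


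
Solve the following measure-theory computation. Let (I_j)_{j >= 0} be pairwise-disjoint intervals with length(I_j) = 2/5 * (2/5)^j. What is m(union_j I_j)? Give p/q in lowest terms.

By countable additivity of the Lebesgue measure on pairwise disjoint measurable sets,
  m(union_{j >= 0} I_j) = sum_{j >= 0} m(I_j) = sum_{j >= 0} a * r^j,
  with a = 2/5 and r = 2/5.
Since 0 < r = 2/5 < 1, the geometric series converges:
  sum_{j >= 0} a * r^j = a / (1 - r).
  = 2/5 / (1 - 2/5)
  = 2/5 / (3/5)
  = 2/3.

2/3


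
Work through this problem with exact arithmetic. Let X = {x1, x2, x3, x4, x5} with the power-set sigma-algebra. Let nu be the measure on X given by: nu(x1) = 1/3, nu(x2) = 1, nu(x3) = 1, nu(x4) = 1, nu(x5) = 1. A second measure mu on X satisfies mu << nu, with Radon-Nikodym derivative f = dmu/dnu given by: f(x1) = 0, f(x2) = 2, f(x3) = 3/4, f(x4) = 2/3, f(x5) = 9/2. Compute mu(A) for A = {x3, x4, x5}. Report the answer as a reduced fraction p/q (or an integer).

By the defining property of the Radon-Nikodym derivative, for every measurable set A,
  mu(A) = integral_A f dnu.
Since nu is a discrete measure concentrated on the atoms of X, the integral over A reduces to the sum
  mu(A) = sum_{x in A} f(x) * nu({x}).
Computing each term:
  x3: f(x3) * nu(x3) = 3/4 * 1 = 3/4.
  x4: f(x4) * nu(x4) = 2/3 * 1 = 2/3.
  x5: f(x5) * nu(x5) = 9/2 * 1 = 9/2.
Summing: mu(A) = 3/4 + 2/3 + 9/2 = 71/12.

71/12


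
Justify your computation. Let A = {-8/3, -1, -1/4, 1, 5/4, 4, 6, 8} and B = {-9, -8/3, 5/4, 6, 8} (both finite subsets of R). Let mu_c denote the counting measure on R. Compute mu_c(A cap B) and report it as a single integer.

Counting measure on a finite set equals cardinality. mu_c(A cap B) = |A cap B| (elements appearing in both).
Enumerating the elements of A that also lie in B gives 4 element(s).
So mu_c(A cap B) = 4.

4


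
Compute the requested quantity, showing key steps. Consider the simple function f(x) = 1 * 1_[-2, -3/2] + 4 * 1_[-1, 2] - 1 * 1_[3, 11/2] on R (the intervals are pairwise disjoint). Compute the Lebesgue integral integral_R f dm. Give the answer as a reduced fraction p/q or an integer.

For a simple function f = sum_i c_i * 1_{A_i} with disjoint A_i,
  integral f dm = sum_i c_i * m(A_i).
Lengths of the A_i:
  m(A_1) = -3/2 - (-2) = 1/2.
  m(A_2) = 2 - (-1) = 3.
  m(A_3) = 11/2 - 3 = 5/2.
Contributions c_i * m(A_i):
  (1) * (1/2) = 1/2.
  (4) * (3) = 12.
  (-1) * (5/2) = -5/2.
Total: 1/2 + 12 - 5/2 = 10.

10


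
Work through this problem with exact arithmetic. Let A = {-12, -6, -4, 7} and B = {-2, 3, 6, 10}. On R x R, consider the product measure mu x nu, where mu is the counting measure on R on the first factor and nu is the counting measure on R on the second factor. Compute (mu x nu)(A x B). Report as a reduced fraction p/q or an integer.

For a measurable rectangle A x B, the product measure satisfies
  (mu x nu)(A x B) = mu(A) * nu(B).
  mu(A) = 4.
  nu(B) = 4.
  (mu x nu)(A x B) = 4 * 4 = 16.

16


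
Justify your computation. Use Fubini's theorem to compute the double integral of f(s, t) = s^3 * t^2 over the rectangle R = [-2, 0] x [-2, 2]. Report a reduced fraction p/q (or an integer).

f(s, t) is a tensor product of a function of s and a function of t, and both factors are bounded continuous (hence Lebesgue integrable) on the rectangle, so Fubini's theorem applies:
  integral_R f d(m x m) = (integral_a1^b1 s^3 ds) * (integral_a2^b2 t^2 dt).
Inner integral in s: integral_{-2}^{0} s^3 ds = (0^4 - (-2)^4)/4
  = -4.
Inner integral in t: integral_{-2}^{2} t^2 dt = (2^3 - (-2)^3)/3
  = 16/3.
Product: (-4) * (16/3) = -64/3.

-64/3


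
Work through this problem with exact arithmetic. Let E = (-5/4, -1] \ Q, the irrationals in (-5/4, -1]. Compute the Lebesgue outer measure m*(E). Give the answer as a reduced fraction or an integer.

The interval I = (-5/4, -1] has m(I) = -1 - (-5/4) = 1/4 (endpoints are measure-zero, so open/closed/half-open agree). Write I = (I cap Q) u (I \ Q). The rationals in I are countable, so m*(I cap Q) = 0 (cover each rational by intervals whose total length is arbitrarily small). By countable subadditivity m*(I) <= m*(I cap Q) + m*(I \ Q), hence m*(I \ Q) >= m(I) = 1/4. The reverse inequality m*(I \ Q) <= m*(I) = 1/4 is trivial since (I \ Q) is a subset of I. Therefore m*(I \ Q) = 1/4.

1/4


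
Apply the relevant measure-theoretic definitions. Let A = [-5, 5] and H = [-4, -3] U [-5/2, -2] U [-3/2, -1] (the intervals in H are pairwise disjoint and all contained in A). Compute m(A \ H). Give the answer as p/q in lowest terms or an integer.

The ambient interval has length m(A) = 5 - (-5) = 10.
Since the holes are disjoint and sit inside A, by finite additivity
  m(H) = sum_i (b_i - a_i), and m(A \ H) = m(A) - m(H).
Computing the hole measures:
  m(H_1) = -3 - (-4) = 1.
  m(H_2) = -2 - (-5/2) = 1/2.
  m(H_3) = -1 - (-3/2) = 1/2.
Summed: m(H) = 1 + 1/2 + 1/2 = 2.
So m(A \ H) = 10 - 2 = 8.

8


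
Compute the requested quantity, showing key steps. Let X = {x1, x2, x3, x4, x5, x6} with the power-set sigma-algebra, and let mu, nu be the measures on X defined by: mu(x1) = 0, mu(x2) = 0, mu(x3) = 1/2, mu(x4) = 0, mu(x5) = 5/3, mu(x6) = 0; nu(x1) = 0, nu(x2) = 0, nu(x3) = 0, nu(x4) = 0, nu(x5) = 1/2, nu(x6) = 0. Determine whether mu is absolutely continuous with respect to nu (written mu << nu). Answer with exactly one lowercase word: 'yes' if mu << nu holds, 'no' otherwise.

mu << nu means: every nu-null measurable set is also mu-null; equivalently, for every atom x, if nu({x}) = 0 then mu({x}) = 0.
Checking each atom:
  x1: nu = 0, mu = 0 -> consistent with mu << nu.
  x2: nu = 0, mu = 0 -> consistent with mu << nu.
  x3: nu = 0, mu = 1/2 > 0 -> violates mu << nu.
  x4: nu = 0, mu = 0 -> consistent with mu << nu.
  x5: nu = 1/2 > 0 -> no constraint.
  x6: nu = 0, mu = 0 -> consistent with mu << nu.
The atom(s) x3 violate the condition (nu = 0 but mu > 0). Therefore mu is NOT absolutely continuous w.r.t. nu.

no


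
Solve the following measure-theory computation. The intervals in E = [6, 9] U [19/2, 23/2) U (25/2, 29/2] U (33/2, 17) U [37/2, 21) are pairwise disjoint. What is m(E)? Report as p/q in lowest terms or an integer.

For pairwise disjoint intervals, m(union_i I_i) = sum_i m(I_i),
and m is invariant under swapping open/closed endpoints (single points have measure 0).
So m(E) = sum_i (b_i - a_i).
  I_1 has length 9 - 6 = 3.
  I_2 has length 23/2 - 19/2 = 2.
  I_3 has length 29/2 - 25/2 = 2.
  I_4 has length 17 - 33/2 = 1/2.
  I_5 has length 21 - 37/2 = 5/2.
Summing:
  m(E) = 3 + 2 + 2 + 1/2 + 5/2 = 10.

10


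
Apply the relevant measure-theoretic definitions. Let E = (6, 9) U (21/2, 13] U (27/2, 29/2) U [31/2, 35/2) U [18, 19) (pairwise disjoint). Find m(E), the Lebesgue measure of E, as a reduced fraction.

For pairwise disjoint intervals, m(union_i I_i) = sum_i m(I_i),
and m is invariant under swapping open/closed endpoints (single points have measure 0).
So m(E) = sum_i (b_i - a_i).
  I_1 has length 9 - 6 = 3.
  I_2 has length 13 - 21/2 = 5/2.
  I_3 has length 29/2 - 27/2 = 1.
  I_4 has length 35/2 - 31/2 = 2.
  I_5 has length 19 - 18 = 1.
Summing:
  m(E) = 3 + 5/2 + 1 + 2 + 1 = 19/2.

19/2


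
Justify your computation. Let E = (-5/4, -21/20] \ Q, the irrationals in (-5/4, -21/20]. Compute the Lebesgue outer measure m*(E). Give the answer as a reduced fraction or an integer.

The interval I = (-5/4, -21/20] has m(I) = -21/20 - (-5/4) = 1/5 (endpoints are measure-zero, so open/closed/half-open agree). Write I = (I cap Q) u (I \ Q). The rationals in I are countable, so m*(I cap Q) = 0 (cover each rational by intervals whose total length is arbitrarily small). By countable subadditivity m*(I) <= m*(I cap Q) + m*(I \ Q), hence m*(I \ Q) >= m(I) = 1/5. The reverse inequality m*(I \ Q) <= m*(I) = 1/5 is trivial since (I \ Q) is a subset of I. Therefore m*(I \ Q) = 1/5.

1/5


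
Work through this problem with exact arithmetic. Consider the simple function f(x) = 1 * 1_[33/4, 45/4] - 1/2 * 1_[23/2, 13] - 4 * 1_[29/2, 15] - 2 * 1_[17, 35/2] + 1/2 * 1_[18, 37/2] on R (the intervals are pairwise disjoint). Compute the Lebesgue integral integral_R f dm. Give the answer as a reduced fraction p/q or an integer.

For a simple function f = sum_i c_i * 1_{A_i} with disjoint A_i,
  integral f dm = sum_i c_i * m(A_i).
Lengths of the A_i:
  m(A_1) = 45/4 - 33/4 = 3.
  m(A_2) = 13 - 23/2 = 3/2.
  m(A_3) = 15 - 29/2 = 1/2.
  m(A_4) = 35/2 - 17 = 1/2.
  m(A_5) = 37/2 - 18 = 1/2.
Contributions c_i * m(A_i):
  (1) * (3) = 3.
  (-1/2) * (3/2) = -3/4.
  (-4) * (1/2) = -2.
  (-2) * (1/2) = -1.
  (1/2) * (1/2) = 1/4.
Total: 3 - 3/4 - 2 - 1 + 1/4 = -1/2.

-1/2


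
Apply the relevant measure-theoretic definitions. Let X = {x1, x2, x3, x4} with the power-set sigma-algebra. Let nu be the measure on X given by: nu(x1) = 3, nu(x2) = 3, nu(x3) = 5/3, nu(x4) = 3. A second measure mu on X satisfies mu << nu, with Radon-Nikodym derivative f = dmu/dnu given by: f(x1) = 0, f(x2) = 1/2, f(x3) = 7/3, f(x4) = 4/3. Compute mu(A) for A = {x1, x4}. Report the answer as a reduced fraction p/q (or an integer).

By the defining property of the Radon-Nikodym derivative, for every measurable set A,
  mu(A) = integral_A f dnu.
Since nu is a discrete measure concentrated on the atoms of X, the integral over A reduces to the sum
  mu(A) = sum_{x in A} f(x) * nu({x}).
Computing each term:
  x1: f(x1) * nu(x1) = 0 * 3 = 0.
  x4: f(x4) * nu(x4) = 4/3 * 3 = 4.
Summing: mu(A) = 0 + 4 = 4.

4


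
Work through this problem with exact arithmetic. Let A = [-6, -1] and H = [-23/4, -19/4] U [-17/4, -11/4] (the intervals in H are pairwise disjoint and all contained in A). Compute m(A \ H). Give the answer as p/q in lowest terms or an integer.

The ambient interval has length m(A) = -1 - (-6) = 5.
Since the holes are disjoint and sit inside A, by finite additivity
  m(H) = sum_i (b_i - a_i), and m(A \ H) = m(A) - m(H).
Computing the hole measures:
  m(H_1) = -19/4 - (-23/4) = 1.
  m(H_2) = -11/4 - (-17/4) = 3/2.
Summed: m(H) = 1 + 3/2 = 5/2.
So m(A \ H) = 5 - 5/2 = 5/2.

5/2


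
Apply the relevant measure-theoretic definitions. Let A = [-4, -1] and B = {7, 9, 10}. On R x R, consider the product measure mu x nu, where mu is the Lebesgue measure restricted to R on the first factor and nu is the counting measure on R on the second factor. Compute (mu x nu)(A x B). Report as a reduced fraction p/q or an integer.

For a measurable rectangle A x B, the product measure satisfies
  (mu x nu)(A x B) = mu(A) * nu(B).
  mu(A) = 3.
  nu(B) = 3.
  (mu x nu)(A x B) = 3 * 3 = 9.

9


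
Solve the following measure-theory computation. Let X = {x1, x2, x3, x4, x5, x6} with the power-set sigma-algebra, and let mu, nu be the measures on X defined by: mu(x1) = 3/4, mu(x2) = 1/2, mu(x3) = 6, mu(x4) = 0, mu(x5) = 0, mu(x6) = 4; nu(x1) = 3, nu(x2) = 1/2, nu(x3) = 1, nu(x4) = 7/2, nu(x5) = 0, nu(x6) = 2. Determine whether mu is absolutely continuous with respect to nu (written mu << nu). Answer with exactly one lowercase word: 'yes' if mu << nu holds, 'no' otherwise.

mu << nu means: every nu-null measurable set is also mu-null; equivalently, for every atom x, if nu({x}) = 0 then mu({x}) = 0.
Checking each atom:
  x1: nu = 3 > 0 -> no constraint.
  x2: nu = 1/2 > 0 -> no constraint.
  x3: nu = 1 > 0 -> no constraint.
  x4: nu = 7/2 > 0 -> no constraint.
  x5: nu = 0, mu = 0 -> consistent with mu << nu.
  x6: nu = 2 > 0 -> no constraint.
No atom violates the condition. Therefore mu << nu.

yes


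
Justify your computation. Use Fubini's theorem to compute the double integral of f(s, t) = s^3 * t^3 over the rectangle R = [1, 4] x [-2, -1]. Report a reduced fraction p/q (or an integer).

f(s, t) is a tensor product of a function of s and a function of t, and both factors are bounded continuous (hence Lebesgue integrable) on the rectangle, so Fubini's theorem applies:
  integral_R f d(m x m) = (integral_a1^b1 s^3 ds) * (integral_a2^b2 t^3 dt).
Inner integral in s: integral_{1}^{4} s^3 ds = (4^4 - 1^4)/4
  = 255/4.
Inner integral in t: integral_{-2}^{-1} t^3 dt = ((-1)^4 - (-2)^4)/4
  = -15/4.
Product: (255/4) * (-15/4) = -3825/16.

-3825/16


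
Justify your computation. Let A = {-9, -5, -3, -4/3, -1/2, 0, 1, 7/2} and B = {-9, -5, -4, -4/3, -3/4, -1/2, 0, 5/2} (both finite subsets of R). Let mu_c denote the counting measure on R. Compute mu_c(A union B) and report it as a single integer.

Counting measure on a finite set equals cardinality. By inclusion-exclusion, |A union B| = |A| + |B| - |A cap B|.
|A| = 8, |B| = 8, |A cap B| = 5.
So mu_c(A union B) = 8 + 8 - 5 = 11.

11


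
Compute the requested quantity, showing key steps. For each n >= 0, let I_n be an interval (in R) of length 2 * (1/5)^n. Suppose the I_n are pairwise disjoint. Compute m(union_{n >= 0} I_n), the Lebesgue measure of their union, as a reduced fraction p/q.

By countable additivity of the Lebesgue measure on pairwise disjoint measurable sets,
  m(union_{n >= 0} I_n) = sum_{n >= 0} m(I_n) = sum_{n >= 0} a * r^n,
  with a = 2 and r = 1/5.
Since 0 < r = 1/5 < 1, the geometric series converges:
  sum_{n >= 0} a * r^n = a / (1 - r).
  = 2 / (1 - 1/5)
  = 2 / (4/5)
  = 5/2.

5/2


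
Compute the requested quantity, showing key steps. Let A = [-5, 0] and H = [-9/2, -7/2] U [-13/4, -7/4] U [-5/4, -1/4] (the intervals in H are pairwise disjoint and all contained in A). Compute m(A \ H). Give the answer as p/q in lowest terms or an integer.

The ambient interval has length m(A) = 0 - (-5) = 5.
Since the holes are disjoint and sit inside A, by finite additivity
  m(H) = sum_i (b_i - a_i), and m(A \ H) = m(A) - m(H).
Computing the hole measures:
  m(H_1) = -7/2 - (-9/2) = 1.
  m(H_2) = -7/4 - (-13/4) = 3/2.
  m(H_3) = -1/4 - (-5/4) = 1.
Summed: m(H) = 1 + 3/2 + 1 = 7/2.
So m(A \ H) = 5 - 7/2 = 3/2.

3/2


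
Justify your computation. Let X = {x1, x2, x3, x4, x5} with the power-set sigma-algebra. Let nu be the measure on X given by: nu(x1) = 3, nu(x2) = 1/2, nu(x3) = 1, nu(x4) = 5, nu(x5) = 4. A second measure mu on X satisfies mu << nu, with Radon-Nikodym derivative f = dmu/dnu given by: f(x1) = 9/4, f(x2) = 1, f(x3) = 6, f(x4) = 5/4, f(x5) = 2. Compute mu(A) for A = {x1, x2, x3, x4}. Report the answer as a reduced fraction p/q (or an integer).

By the defining property of the Radon-Nikodym derivative, for every measurable set A,
  mu(A) = integral_A f dnu.
Since nu is a discrete measure concentrated on the atoms of X, the integral over A reduces to the sum
  mu(A) = sum_{x in A} f(x) * nu({x}).
Computing each term:
  x1: f(x1) * nu(x1) = 9/4 * 3 = 27/4.
  x2: f(x2) * nu(x2) = 1 * 1/2 = 1/2.
  x3: f(x3) * nu(x3) = 6 * 1 = 6.
  x4: f(x4) * nu(x4) = 5/4 * 5 = 25/4.
Summing: mu(A) = 27/4 + 1/2 + 6 + 25/4 = 39/2.

39/2


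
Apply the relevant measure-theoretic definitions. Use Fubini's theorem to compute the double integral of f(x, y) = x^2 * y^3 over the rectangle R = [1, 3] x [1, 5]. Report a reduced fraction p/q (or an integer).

f(x, y) is a tensor product of a function of x and a function of y, and both factors are bounded continuous (hence Lebesgue integrable) on the rectangle, so Fubini's theorem applies:
  integral_R f d(m x m) = (integral_a1^b1 x^2 dx) * (integral_a2^b2 y^3 dy).
Inner integral in x: integral_{1}^{3} x^2 dx = (3^3 - 1^3)/3
  = 26/3.
Inner integral in y: integral_{1}^{5} y^3 dy = (5^4 - 1^4)/4
  = 156.
Product: (26/3) * (156) = 1352.

1352


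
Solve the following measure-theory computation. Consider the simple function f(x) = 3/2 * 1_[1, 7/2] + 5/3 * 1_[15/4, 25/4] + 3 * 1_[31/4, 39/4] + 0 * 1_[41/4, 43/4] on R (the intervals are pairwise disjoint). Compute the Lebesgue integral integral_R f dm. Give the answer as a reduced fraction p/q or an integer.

For a simple function f = sum_i c_i * 1_{A_i} with disjoint A_i,
  integral f dm = sum_i c_i * m(A_i).
Lengths of the A_i:
  m(A_1) = 7/2 - 1 = 5/2.
  m(A_2) = 25/4 - 15/4 = 5/2.
  m(A_3) = 39/4 - 31/4 = 2.
  m(A_4) = 43/4 - 41/4 = 1/2.
Contributions c_i * m(A_i):
  (3/2) * (5/2) = 15/4.
  (5/3) * (5/2) = 25/6.
  (3) * (2) = 6.
  (0) * (1/2) = 0.
Total: 15/4 + 25/6 + 6 + 0 = 167/12.

167/12


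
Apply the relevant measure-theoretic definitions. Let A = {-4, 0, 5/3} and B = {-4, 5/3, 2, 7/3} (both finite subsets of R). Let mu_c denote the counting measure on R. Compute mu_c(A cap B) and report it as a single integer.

Counting measure on a finite set equals cardinality. mu_c(A cap B) = |A cap B| (elements appearing in both).
Enumerating the elements of A that also lie in B gives 2 element(s).
So mu_c(A cap B) = 2.

2


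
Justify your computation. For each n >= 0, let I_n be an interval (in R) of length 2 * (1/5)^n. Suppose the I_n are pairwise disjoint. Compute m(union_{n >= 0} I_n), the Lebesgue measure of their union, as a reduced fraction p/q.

By countable additivity of the Lebesgue measure on pairwise disjoint measurable sets,
  m(union_{n >= 0} I_n) = sum_{n >= 0} m(I_n) = sum_{n >= 0} a * r^n,
  with a = 2 and r = 1/5.
Since 0 < r = 1/5 < 1, the geometric series converges:
  sum_{n >= 0} a * r^n = a / (1 - r).
  = 2 / (1 - 1/5)
  = 2 / (4/5)
  = 5/2.

5/2


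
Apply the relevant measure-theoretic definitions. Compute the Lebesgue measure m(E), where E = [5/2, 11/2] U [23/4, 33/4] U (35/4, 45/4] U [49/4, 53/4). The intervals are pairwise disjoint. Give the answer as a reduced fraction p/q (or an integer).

For pairwise disjoint intervals, m(union_i I_i) = sum_i m(I_i),
and m is invariant under swapping open/closed endpoints (single points have measure 0).
So m(E) = sum_i (b_i - a_i).
  I_1 has length 11/2 - 5/2 = 3.
  I_2 has length 33/4 - 23/4 = 5/2.
  I_3 has length 45/4 - 35/4 = 5/2.
  I_4 has length 53/4 - 49/4 = 1.
Summing:
  m(E) = 3 + 5/2 + 5/2 + 1 = 9.

9


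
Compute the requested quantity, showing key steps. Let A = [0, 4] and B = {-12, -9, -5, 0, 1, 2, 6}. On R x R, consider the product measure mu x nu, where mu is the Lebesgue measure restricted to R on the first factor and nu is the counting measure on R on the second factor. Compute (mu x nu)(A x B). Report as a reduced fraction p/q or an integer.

For a measurable rectangle A x B, the product measure satisfies
  (mu x nu)(A x B) = mu(A) * nu(B).
  mu(A) = 4.
  nu(B) = 7.
  (mu x nu)(A x B) = 4 * 7 = 28.

28


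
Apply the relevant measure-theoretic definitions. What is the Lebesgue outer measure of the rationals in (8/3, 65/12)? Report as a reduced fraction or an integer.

The set Q cap (8/3, 65/12) is countable (a subset of the countable set Q). Lebesgue outer measure of any countable set is 0: each singleton {q} has m*({q}) = 0, and by countable subadditivity m*(union_k {q_k}) <= sum_k m*({q_k}) = sum_k 0 = 0. The reverse inequality m*(E) >= 0 is automatic. So m*(Q cap (8/3, 65/12)) = 0.

0


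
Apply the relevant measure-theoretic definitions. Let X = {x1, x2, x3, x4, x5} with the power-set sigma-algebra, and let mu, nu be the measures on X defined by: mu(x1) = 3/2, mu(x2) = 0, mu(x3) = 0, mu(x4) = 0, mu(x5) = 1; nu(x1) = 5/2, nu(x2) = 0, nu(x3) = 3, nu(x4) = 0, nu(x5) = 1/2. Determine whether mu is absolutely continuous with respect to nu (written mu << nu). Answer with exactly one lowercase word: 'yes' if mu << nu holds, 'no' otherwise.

mu << nu means: every nu-null measurable set is also mu-null; equivalently, for every atom x, if nu({x}) = 0 then mu({x}) = 0.
Checking each atom:
  x1: nu = 5/2 > 0 -> no constraint.
  x2: nu = 0, mu = 0 -> consistent with mu << nu.
  x3: nu = 3 > 0 -> no constraint.
  x4: nu = 0, mu = 0 -> consistent with mu << nu.
  x5: nu = 1/2 > 0 -> no constraint.
No atom violates the condition. Therefore mu << nu.

yes


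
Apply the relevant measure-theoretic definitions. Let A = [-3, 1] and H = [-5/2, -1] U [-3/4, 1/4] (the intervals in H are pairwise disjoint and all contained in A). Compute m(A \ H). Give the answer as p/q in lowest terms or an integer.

The ambient interval has length m(A) = 1 - (-3) = 4.
Since the holes are disjoint and sit inside A, by finite additivity
  m(H) = sum_i (b_i - a_i), and m(A \ H) = m(A) - m(H).
Computing the hole measures:
  m(H_1) = -1 - (-5/2) = 3/2.
  m(H_2) = 1/4 - (-3/4) = 1.
Summed: m(H) = 3/2 + 1 = 5/2.
So m(A \ H) = 4 - 5/2 = 3/2.

3/2


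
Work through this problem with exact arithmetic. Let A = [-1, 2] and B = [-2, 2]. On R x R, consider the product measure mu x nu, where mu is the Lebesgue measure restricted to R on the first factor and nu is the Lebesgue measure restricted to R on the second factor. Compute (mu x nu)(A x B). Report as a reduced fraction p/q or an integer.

For a measurable rectangle A x B, the product measure satisfies
  (mu x nu)(A x B) = mu(A) * nu(B).
  mu(A) = 3.
  nu(B) = 4.
  (mu x nu)(A x B) = 3 * 4 = 12.

12


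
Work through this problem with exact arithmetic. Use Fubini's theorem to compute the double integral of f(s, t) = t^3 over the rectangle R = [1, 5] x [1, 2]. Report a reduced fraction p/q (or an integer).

f(s, t) is a tensor product of a function of s and a function of t, and both factors are bounded continuous (hence Lebesgue integrable) on the rectangle, so Fubini's theorem applies:
  integral_R f d(m x m) = (integral_a1^b1 1 ds) * (integral_a2^b2 t^3 dt).
Inner integral in s: integral_{1}^{5} 1 ds = (5^1 - 1^1)/1
  = 4.
Inner integral in t: integral_{1}^{2} t^3 dt = (2^4 - 1^4)/4
  = 15/4.
Product: (4) * (15/4) = 15.

15


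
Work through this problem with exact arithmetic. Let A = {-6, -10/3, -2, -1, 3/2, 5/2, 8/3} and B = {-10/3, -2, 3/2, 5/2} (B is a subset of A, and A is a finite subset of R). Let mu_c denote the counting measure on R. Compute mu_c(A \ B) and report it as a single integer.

Counting measure assigns mu_c(E) = |E| (number of elements) when E is finite. For B subset A, A \ B is the set of elements of A not in B, so |A \ B| = |A| - |B|.
|A| = 7, |B| = 4, so mu_c(A \ B) = 7 - 4 = 3.

3


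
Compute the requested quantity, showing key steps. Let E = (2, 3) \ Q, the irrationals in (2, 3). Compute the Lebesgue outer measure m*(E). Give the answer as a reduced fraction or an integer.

The interval I = (2, 3) has m(I) = 3 - 2 = 1 (endpoints are measure-zero, so open/closed/half-open agree). Write I = (I cap Q) u (I \ Q). The rationals in I are countable, so m*(I cap Q) = 0 (cover each rational by intervals whose total length is arbitrarily small). By countable subadditivity m*(I) <= m*(I cap Q) + m*(I \ Q), hence m*(I \ Q) >= m(I) = 1. The reverse inequality m*(I \ Q) <= m*(I) = 1 is trivial since (I \ Q) is a subset of I. Therefore m*(I \ Q) = 1.

1


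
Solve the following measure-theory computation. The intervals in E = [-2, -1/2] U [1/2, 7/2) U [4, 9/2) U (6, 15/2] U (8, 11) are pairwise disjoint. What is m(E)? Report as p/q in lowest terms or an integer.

For pairwise disjoint intervals, m(union_i I_i) = sum_i m(I_i),
and m is invariant under swapping open/closed endpoints (single points have measure 0).
So m(E) = sum_i (b_i - a_i).
  I_1 has length -1/2 - (-2) = 3/2.
  I_2 has length 7/2 - 1/2 = 3.
  I_3 has length 9/2 - 4 = 1/2.
  I_4 has length 15/2 - 6 = 3/2.
  I_5 has length 11 - 8 = 3.
Summing:
  m(E) = 3/2 + 3 + 1/2 + 3/2 + 3 = 19/2.

19/2


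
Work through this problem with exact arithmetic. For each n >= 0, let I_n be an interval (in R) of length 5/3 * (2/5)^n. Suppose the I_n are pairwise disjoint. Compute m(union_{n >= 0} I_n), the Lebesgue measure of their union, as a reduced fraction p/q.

By countable additivity of the Lebesgue measure on pairwise disjoint measurable sets,
  m(union_{n >= 0} I_n) = sum_{n >= 0} m(I_n) = sum_{n >= 0} a * r^n,
  with a = 5/3 and r = 2/5.
Since 0 < r = 2/5 < 1, the geometric series converges:
  sum_{n >= 0} a * r^n = a / (1 - r).
  = 5/3 / (1 - 2/5)
  = 5/3 / (3/5)
  = 25/9.

25/9


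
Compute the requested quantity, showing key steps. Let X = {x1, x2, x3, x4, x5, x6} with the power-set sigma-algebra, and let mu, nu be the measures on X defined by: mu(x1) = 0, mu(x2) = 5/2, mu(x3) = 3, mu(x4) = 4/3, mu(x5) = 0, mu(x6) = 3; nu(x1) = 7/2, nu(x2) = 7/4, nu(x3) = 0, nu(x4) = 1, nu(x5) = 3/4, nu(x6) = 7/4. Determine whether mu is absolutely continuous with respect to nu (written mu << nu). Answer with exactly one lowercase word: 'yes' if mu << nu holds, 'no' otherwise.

mu << nu means: every nu-null measurable set is also mu-null; equivalently, for every atom x, if nu({x}) = 0 then mu({x}) = 0.
Checking each atom:
  x1: nu = 7/2 > 0 -> no constraint.
  x2: nu = 7/4 > 0 -> no constraint.
  x3: nu = 0, mu = 3 > 0 -> violates mu << nu.
  x4: nu = 1 > 0 -> no constraint.
  x5: nu = 3/4 > 0 -> no constraint.
  x6: nu = 7/4 > 0 -> no constraint.
The atom(s) x3 violate the condition (nu = 0 but mu > 0). Therefore mu is NOT absolutely continuous w.r.t. nu.

no


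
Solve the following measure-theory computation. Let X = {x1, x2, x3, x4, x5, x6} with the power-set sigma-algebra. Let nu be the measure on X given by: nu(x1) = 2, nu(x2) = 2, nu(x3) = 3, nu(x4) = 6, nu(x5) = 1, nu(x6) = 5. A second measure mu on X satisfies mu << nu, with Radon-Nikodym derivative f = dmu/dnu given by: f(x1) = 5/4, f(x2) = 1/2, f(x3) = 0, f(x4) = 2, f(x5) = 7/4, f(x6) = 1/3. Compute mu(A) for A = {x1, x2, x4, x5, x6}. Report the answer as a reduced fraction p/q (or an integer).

By the defining property of the Radon-Nikodym derivative, for every measurable set A,
  mu(A) = integral_A f dnu.
Since nu is a discrete measure concentrated on the atoms of X, the integral over A reduces to the sum
  mu(A) = sum_{x in A} f(x) * nu({x}).
Computing each term:
  x1: f(x1) * nu(x1) = 5/4 * 2 = 5/2.
  x2: f(x2) * nu(x2) = 1/2 * 2 = 1.
  x4: f(x4) * nu(x4) = 2 * 6 = 12.
  x5: f(x5) * nu(x5) = 7/4 * 1 = 7/4.
  x6: f(x6) * nu(x6) = 1/3 * 5 = 5/3.
Summing: mu(A) = 5/2 + 1 + 12 + 7/4 + 5/3 = 227/12.

227/12


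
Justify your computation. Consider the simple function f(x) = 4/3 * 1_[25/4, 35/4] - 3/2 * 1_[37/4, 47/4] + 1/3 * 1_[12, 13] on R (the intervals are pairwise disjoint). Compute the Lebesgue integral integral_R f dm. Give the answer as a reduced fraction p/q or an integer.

For a simple function f = sum_i c_i * 1_{A_i} with disjoint A_i,
  integral f dm = sum_i c_i * m(A_i).
Lengths of the A_i:
  m(A_1) = 35/4 - 25/4 = 5/2.
  m(A_2) = 47/4 - 37/4 = 5/2.
  m(A_3) = 13 - 12 = 1.
Contributions c_i * m(A_i):
  (4/3) * (5/2) = 10/3.
  (-3/2) * (5/2) = -15/4.
  (1/3) * (1) = 1/3.
Total: 10/3 - 15/4 + 1/3 = -1/12.

-1/12


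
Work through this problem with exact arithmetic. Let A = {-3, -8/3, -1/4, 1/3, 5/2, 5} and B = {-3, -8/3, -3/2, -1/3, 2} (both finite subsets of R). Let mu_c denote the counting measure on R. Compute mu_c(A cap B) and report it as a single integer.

Counting measure on a finite set equals cardinality. mu_c(A cap B) = |A cap B| (elements appearing in both).
Enumerating the elements of A that also lie in B gives 2 element(s).
So mu_c(A cap B) = 2.

2


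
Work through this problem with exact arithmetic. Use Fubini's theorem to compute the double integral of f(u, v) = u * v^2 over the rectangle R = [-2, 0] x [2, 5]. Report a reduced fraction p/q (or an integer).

f(u, v) is a tensor product of a function of u and a function of v, and both factors are bounded continuous (hence Lebesgue integrable) on the rectangle, so Fubini's theorem applies:
  integral_R f d(m x m) = (integral_a1^b1 u du) * (integral_a2^b2 v^2 dv).
Inner integral in u: integral_{-2}^{0} u du = (0^2 - (-2)^2)/2
  = -2.
Inner integral in v: integral_{2}^{5} v^2 dv = (5^3 - 2^3)/3
  = 39.
Product: (-2) * (39) = -78.

-78


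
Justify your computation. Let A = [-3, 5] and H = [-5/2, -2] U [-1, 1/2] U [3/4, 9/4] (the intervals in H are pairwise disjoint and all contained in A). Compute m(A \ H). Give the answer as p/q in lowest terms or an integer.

The ambient interval has length m(A) = 5 - (-3) = 8.
Since the holes are disjoint and sit inside A, by finite additivity
  m(H) = sum_i (b_i - a_i), and m(A \ H) = m(A) - m(H).
Computing the hole measures:
  m(H_1) = -2 - (-5/2) = 1/2.
  m(H_2) = 1/2 - (-1) = 3/2.
  m(H_3) = 9/4 - 3/4 = 3/2.
Summed: m(H) = 1/2 + 3/2 + 3/2 = 7/2.
So m(A \ H) = 8 - 7/2 = 9/2.

9/2


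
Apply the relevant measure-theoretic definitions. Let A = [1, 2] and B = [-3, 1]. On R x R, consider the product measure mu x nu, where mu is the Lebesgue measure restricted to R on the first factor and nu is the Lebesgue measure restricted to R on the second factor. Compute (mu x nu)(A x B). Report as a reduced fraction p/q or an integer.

For a measurable rectangle A x B, the product measure satisfies
  (mu x nu)(A x B) = mu(A) * nu(B).
  mu(A) = 1.
  nu(B) = 4.
  (mu x nu)(A x B) = 1 * 4 = 4.

4


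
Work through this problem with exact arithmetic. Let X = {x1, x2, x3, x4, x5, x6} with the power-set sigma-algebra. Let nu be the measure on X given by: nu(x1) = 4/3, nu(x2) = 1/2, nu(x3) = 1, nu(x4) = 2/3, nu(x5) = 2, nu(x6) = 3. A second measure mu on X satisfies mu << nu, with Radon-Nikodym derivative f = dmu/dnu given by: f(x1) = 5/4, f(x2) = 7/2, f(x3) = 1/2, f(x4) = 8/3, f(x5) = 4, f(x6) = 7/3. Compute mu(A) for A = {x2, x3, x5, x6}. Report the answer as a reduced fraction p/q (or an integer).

By the defining property of the Radon-Nikodym derivative, for every measurable set A,
  mu(A) = integral_A f dnu.
Since nu is a discrete measure concentrated on the atoms of X, the integral over A reduces to the sum
  mu(A) = sum_{x in A} f(x) * nu({x}).
Computing each term:
  x2: f(x2) * nu(x2) = 7/2 * 1/2 = 7/4.
  x3: f(x3) * nu(x3) = 1/2 * 1 = 1/2.
  x5: f(x5) * nu(x5) = 4 * 2 = 8.
  x6: f(x6) * nu(x6) = 7/3 * 3 = 7.
Summing: mu(A) = 7/4 + 1/2 + 8 + 7 = 69/4.

69/4


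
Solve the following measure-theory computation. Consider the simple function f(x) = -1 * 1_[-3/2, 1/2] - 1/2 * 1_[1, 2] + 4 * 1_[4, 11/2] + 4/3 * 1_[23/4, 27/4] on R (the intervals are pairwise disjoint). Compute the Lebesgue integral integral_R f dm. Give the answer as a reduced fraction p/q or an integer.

For a simple function f = sum_i c_i * 1_{A_i} with disjoint A_i,
  integral f dm = sum_i c_i * m(A_i).
Lengths of the A_i:
  m(A_1) = 1/2 - (-3/2) = 2.
  m(A_2) = 2 - 1 = 1.
  m(A_3) = 11/2 - 4 = 3/2.
  m(A_4) = 27/4 - 23/4 = 1.
Contributions c_i * m(A_i):
  (-1) * (2) = -2.
  (-1/2) * (1) = -1/2.
  (4) * (3/2) = 6.
  (4/3) * (1) = 4/3.
Total: -2 - 1/2 + 6 + 4/3 = 29/6.

29/6


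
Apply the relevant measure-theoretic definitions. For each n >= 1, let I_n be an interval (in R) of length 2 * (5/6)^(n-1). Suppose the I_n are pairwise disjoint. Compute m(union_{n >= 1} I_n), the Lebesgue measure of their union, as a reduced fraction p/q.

By countable additivity of the Lebesgue measure on pairwise disjoint measurable sets,
  m(union_{n >= 1} I_n) = sum_{n >= 1} m(I_n) = sum_{n >= 1} a * r^(n-1),
  with a = 2 and r = 5/6.
Since 0 < r = 5/6 < 1, the geometric series converges:
  sum_{n >= 1} a * r^(n-1) = a / (1 - r).
  = 2 / (1 - 5/6)
  = 2 / (1/6)
  = 12.

12


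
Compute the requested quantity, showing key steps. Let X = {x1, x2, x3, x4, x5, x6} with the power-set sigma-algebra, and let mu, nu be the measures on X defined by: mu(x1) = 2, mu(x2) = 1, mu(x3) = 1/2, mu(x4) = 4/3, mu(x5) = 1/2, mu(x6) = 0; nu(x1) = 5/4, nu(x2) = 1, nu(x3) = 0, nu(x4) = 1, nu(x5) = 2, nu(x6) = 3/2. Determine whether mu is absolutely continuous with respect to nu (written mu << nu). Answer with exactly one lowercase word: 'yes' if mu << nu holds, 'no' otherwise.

mu << nu means: every nu-null measurable set is also mu-null; equivalently, for every atom x, if nu({x}) = 0 then mu({x}) = 0.
Checking each atom:
  x1: nu = 5/4 > 0 -> no constraint.
  x2: nu = 1 > 0 -> no constraint.
  x3: nu = 0, mu = 1/2 > 0 -> violates mu << nu.
  x4: nu = 1 > 0 -> no constraint.
  x5: nu = 2 > 0 -> no constraint.
  x6: nu = 3/2 > 0 -> no constraint.
The atom(s) x3 violate the condition (nu = 0 but mu > 0). Therefore mu is NOT absolutely continuous w.r.t. nu.

no


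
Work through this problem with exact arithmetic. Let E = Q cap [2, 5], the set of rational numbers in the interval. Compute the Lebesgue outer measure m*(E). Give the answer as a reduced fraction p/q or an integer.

Q cap [2, 5] is countable; list its elements as q_1, q_2, ... . Fix eps > 0 and cover the k-th point by an interval of length eps * 2^(-k). The cover has total length eps * sum_{k>=1} 2^(-k) = eps, so by definition of outer measure m*(Q cap [2, 5]) <= eps. Since eps was arbitrary and m* >= 0, the outer measure is 0.

0


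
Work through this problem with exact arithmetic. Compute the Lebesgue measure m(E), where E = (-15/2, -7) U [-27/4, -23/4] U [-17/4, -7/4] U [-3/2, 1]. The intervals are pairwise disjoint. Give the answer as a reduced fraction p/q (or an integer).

For pairwise disjoint intervals, m(union_i I_i) = sum_i m(I_i),
and m is invariant under swapping open/closed endpoints (single points have measure 0).
So m(E) = sum_i (b_i - a_i).
  I_1 has length -7 - (-15/2) = 1/2.
  I_2 has length -23/4 - (-27/4) = 1.
  I_3 has length -7/4 - (-17/4) = 5/2.
  I_4 has length 1 - (-3/2) = 5/2.
Summing:
  m(E) = 1/2 + 1 + 5/2 + 5/2 = 13/2.

13/2


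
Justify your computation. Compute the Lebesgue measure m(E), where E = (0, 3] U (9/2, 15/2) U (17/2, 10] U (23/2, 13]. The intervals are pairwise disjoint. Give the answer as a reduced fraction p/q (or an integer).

For pairwise disjoint intervals, m(union_i I_i) = sum_i m(I_i),
and m is invariant under swapping open/closed endpoints (single points have measure 0).
So m(E) = sum_i (b_i - a_i).
  I_1 has length 3 - 0 = 3.
  I_2 has length 15/2 - 9/2 = 3.
  I_3 has length 10 - 17/2 = 3/2.
  I_4 has length 13 - 23/2 = 3/2.
Summing:
  m(E) = 3 + 3 + 3/2 + 3/2 = 9.

9


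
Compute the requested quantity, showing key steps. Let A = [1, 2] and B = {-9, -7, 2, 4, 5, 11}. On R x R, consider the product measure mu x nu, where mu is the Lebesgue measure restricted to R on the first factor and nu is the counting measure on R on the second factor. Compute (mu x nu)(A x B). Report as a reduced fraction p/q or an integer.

For a measurable rectangle A x B, the product measure satisfies
  (mu x nu)(A x B) = mu(A) * nu(B).
  mu(A) = 1.
  nu(B) = 6.
  (mu x nu)(A x B) = 1 * 6 = 6.

6


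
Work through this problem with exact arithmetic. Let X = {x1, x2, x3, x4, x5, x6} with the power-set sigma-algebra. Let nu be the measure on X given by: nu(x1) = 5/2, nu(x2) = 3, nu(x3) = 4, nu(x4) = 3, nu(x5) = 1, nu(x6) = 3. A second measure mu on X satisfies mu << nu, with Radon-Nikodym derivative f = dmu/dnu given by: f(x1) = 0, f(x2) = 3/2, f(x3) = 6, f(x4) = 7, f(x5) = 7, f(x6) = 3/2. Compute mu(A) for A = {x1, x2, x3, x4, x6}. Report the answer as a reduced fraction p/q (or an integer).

By the defining property of the Radon-Nikodym derivative, for every measurable set A,
  mu(A) = integral_A f dnu.
Since nu is a discrete measure concentrated on the atoms of X, the integral over A reduces to the sum
  mu(A) = sum_{x in A} f(x) * nu({x}).
Computing each term:
  x1: f(x1) * nu(x1) = 0 * 5/2 = 0.
  x2: f(x2) * nu(x2) = 3/2 * 3 = 9/2.
  x3: f(x3) * nu(x3) = 6 * 4 = 24.
  x4: f(x4) * nu(x4) = 7 * 3 = 21.
  x6: f(x6) * nu(x6) = 3/2 * 3 = 9/2.
Summing: mu(A) = 0 + 9/2 + 24 + 21 + 9/2 = 54.

54


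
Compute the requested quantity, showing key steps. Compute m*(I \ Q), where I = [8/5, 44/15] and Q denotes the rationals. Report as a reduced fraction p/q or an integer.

The interval I = [8/5, 44/15] has m(I) = 44/15 - 8/5 = 4/3 (endpoints are measure-zero, so open/closed/half-open agree). Write I = (I cap Q) u (I \ Q). The rationals in I are countable, so m*(I cap Q) = 0 (cover each rational by intervals whose total length is arbitrarily small). By countable subadditivity m*(I) <= m*(I cap Q) + m*(I \ Q), hence m*(I \ Q) >= m(I) = 4/3. The reverse inequality m*(I \ Q) <= m*(I) = 4/3 is trivial since (I \ Q) is a subset of I. Therefore m*(I \ Q) = 4/3.

4/3
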